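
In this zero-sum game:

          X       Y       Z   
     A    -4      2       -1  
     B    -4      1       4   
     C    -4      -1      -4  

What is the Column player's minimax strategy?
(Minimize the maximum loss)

Column should play X, value = -4

Work:
Column player minimizes Row's maximum payoff:
Column X: max payoff to Row = -4
Column Y: max payoff to Row = 2
Column Z: max payoff to Row = 4
Minimum is -4, achieved by column X.
Minimax strategy: X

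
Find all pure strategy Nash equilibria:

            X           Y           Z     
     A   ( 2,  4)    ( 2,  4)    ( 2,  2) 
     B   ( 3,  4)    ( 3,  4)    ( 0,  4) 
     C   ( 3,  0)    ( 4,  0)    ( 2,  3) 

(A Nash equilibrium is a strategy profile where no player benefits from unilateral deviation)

Nash equilibrium: (B, X), (C, Z)

Work:
Best responses:
  P1 vs X: payoffs [2, 3, 3] → best response B/C (payoff 3)
  P1 vs Y: payoffs [2, 3, 4] → best response C (payoff 4)
  P1 vs Z: payoffs [2, 0, 2] → best response A/C (payoff 2)
  P2 vs A: payoffs [4, 4, 2] → best response X/Y (payoff 4)
  P2 vs B: payoffs [4, 4, 4] → best response X/Y/Z (payoff 4)
  P2 vs C: payoffs [0, 0, 3] → best response Z (payoff 3)
Mutual best responses: (B,X), (C,Z) → Nash equilibria.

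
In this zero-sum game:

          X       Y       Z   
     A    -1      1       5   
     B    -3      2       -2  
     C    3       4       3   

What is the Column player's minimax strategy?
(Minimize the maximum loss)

Column should play X, value = 3

Work:
Column player minimizes Row's maximum payoff:
Column X: max payoff to Row = 3
Column Y: max payoff to Row = 4
Column Z: max payoff to Row = 5
Minimum is 3, achieved by column X.
Minimax strategy: X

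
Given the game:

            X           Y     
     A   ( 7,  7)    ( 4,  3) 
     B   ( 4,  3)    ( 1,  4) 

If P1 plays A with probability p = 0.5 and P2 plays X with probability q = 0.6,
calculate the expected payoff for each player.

E[P1] = 4.3, E[P2] = 4.4

Work:
E[P1] = p·q·π₁(A,X) + p·(1-q)·π₁(A,Y) + (1-p)·q·π₁(B,X) + (1-p)·(1-q)·π₁(B,Y)
= 0.5·0.6·7 + 0.5·0.4·4 + 0.5·0.6·4 + 0.5·0.4·1
= 4.3

E[P2] = 4.4 (similar calculation)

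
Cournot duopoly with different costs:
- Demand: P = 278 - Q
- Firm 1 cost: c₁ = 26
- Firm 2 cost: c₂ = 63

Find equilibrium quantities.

q₁* = 96.33, q₂* = 59.33

Work:
Reaction: q₁ = (278 - 26 - q₂)/2
Reaction: q₂ = (278 - 63 - q₁)/2
Solve simultaneously:
q₁* = (278 - 2×26 + 63)/3 = 96.33
q₂* = (278 - 2×63 + 26)/3 = 59.33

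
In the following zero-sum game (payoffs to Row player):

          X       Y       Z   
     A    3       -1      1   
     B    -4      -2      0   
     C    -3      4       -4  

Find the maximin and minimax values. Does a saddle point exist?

Maximin = -1, Minimax = 1, Saddle: False

Work:
Row minimums: [-1, -4, -4] → maximin = -1
Column maximums: [3, 4, 1] → minimax = 1
No saddle point (maximin ≠ minimax). Mixed strategy needed.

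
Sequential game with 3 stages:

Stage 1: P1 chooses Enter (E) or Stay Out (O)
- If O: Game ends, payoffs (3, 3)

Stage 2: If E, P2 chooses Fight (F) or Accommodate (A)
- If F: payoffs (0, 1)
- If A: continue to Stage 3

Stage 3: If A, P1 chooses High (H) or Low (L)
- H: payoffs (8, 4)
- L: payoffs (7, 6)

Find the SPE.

SPE: (E, A, H); Outcome (8, 4)

Work:
Stage 3: P1 chooses H (8 vs 7)
Stage 2: P2: F->1, A->4 (anticipating H). Choose A
Stage 1: P1: O->3, E->8 (anticipating A, H). Choose E
SPE path: E -> A -> H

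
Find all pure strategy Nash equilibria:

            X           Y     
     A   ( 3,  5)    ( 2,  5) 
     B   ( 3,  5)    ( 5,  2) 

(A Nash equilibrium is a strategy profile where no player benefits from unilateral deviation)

Nash equilibrium: (A, X), (B, X)

Work:
Best responses:
  P1 vs X: payoffs [3, 3] → best response A/B (payoff 3)
  P1 vs Y: payoffs [2, 5] → best response B (payoff 5)
  P2 vs A: payoffs [5, 5] → best response X/Y (payoff 5)
  P2 vs B: payoffs [5, 2] → best response X (payoff 5)
Mutual best responses: (A,X), (B,X) → Nash equilibria.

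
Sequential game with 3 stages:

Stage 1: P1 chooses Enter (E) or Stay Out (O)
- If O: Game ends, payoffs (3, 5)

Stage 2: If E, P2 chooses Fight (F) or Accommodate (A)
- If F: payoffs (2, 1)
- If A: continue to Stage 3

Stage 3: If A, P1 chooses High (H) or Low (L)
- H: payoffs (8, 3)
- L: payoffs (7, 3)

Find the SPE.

SPE: (E, A, H); Outcome (8, 3)

Work:
Stage 3: P1 chooses H (8 vs 7)
Stage 2: P2: F->1, A->3 (anticipating H). Choose A
Stage 1: P1: O->3, E->8 (anticipating A, H). Choose E
SPE path: E -> A -> H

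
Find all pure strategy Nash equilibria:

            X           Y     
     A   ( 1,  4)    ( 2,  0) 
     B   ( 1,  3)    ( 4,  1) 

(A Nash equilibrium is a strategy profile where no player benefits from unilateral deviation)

Nash equilibrium: (A, X), (B, X)

Work:
Best responses:
  P1 vs X: payoffs [1, 1] → best response A/B (payoff 1)
  P1 vs Y: payoffs [2, 4] → best response B (payoff 4)
  P2 vs A: payoffs [4, 0] → best response X (payoff 4)
  P2 vs B: payoffs [3, 1] → best response X (payoff 3)
Mutual best responses: (A,X), (B,X) → Nash equilibria.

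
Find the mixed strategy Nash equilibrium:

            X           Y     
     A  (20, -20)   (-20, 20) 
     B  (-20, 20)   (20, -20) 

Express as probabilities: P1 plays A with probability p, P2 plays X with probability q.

p = 0.5, q = 0.5

Work:
Find probabilities that make opponent indifferent:
P2 chooses q to make P1 indifferent between A and B
P1 chooses p to make P2 indifferent between X and Y
Mixed NE: P1 plays (A: 0.5, B: 0.5), P2 plays (X: 0.5, Y: 0.5)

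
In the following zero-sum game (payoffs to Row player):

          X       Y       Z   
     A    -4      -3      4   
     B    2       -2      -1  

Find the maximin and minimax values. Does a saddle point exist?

Maximin = -2, Minimax = -2, Saddle: True

Work:
Row minimums: [-4, -2] → maximin = -2
Column maximums: [2, -2, 4] → minimax = -2
Saddle point exists! Game value = -2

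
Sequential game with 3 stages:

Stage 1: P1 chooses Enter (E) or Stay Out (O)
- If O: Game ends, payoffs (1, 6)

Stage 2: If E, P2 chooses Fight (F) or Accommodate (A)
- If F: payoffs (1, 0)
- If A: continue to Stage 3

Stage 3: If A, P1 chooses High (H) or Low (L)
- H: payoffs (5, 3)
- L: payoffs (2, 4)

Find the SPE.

SPE: (E, A, H); Outcome (5, 3)

Work:
Stage 3: P1 chooses H (5 vs 2)
Stage 2: P2: F->0, A->3 (anticipating H). Choose A
Stage 1: P1: O->1, E->5 (anticipating A, H). Choose E
SPE path: E -> A -> H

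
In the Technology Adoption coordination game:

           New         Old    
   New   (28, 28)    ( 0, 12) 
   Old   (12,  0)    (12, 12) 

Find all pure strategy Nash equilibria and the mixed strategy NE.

Pure NE: (New, New) and (Old, Old); Mixed NE: p = 0.4286, q = 0.4286

Work:
Check pure NE:
(New, New): (28, 28) - no unilateral deviation beneficial
(Old, Old): (12, 12) - no unilateral deviation beneficial
Mixed NE: P1 plays New with p = 0.4286, P2 plays New with q = 0.4286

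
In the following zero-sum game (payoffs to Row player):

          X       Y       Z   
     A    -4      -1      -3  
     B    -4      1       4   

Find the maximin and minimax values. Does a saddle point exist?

Maximin = -4, Minimax = -4, Saddle: True

Work:
Row minimums: [-4, -4] → maximin = -4
Column maximums: [-4, 1, 4] → minimax = -4
Saddle point exists! Game value = -4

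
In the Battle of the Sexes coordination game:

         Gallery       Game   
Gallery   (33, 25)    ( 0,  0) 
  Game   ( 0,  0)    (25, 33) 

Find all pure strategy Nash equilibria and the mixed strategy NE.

Pure NE: (Gallery, Gallery) and (Game, Game); Mixed NE: p = 0.569, q = 0.431

Work:
Check pure NE:
(Gallery, Gallery): (33, 25) - no unilateral deviation beneficial
(Game, Game): (25, 33) - no unilateral deviation beneficial
Mixed NE: P1 plays Gallery with p = 0.569, P2 plays Gallery with q = 0.431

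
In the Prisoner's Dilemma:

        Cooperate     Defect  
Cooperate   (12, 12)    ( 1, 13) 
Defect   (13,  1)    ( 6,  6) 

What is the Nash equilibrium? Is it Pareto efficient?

(Defect, Defect) is NE; not Pareto efficient

Work:
Defect dominates Cooperate for both players:
If P2 cooperates: Defect (13) > Cooperate (12)
If P2 defects: Defect (6) > Cooperate (1)
NE: (Defect, Defect) with payoff (6, 6)
But (Cooperate, Cooperate) = (12, 12) Pareto dominates (6, 6)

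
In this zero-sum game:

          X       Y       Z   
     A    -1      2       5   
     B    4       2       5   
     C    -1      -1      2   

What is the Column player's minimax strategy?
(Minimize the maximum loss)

Column should play Y, value = 2

Work:
Column player minimizes Row's maximum payoff:
Column X: max payoff to Row = 4
Column Y: max payoff to Row = 2
Column Z: max payoff to Row = 5
Minimum is 2, achieved by column Y.
Minimax strategy: Y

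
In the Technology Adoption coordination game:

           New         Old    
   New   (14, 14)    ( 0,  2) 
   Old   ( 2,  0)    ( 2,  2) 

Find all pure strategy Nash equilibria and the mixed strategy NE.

Pure NE: (New, New) and (Old, Old); Mixed NE: p = 0.1429, q = 0.1429

Work:
Check pure NE:
(New, New): (14, 14) - no unilateral deviation beneficial
(Old, Old): (2, 2) - no unilateral deviation beneficial
Mixed NE: P1 plays New with p = 0.1429, P2 plays New with q = 0.1429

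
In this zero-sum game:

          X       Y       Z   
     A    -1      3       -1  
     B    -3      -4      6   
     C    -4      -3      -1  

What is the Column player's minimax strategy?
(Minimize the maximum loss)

Column should play X, value = -1

Work:
Column player minimizes Row's maximum payoff:
Column X: max payoff to Row = -1
Column Y: max payoff to Row = 3
Column Z: max payoff to Row = 6
Minimum is -1, achieved by column X.
Minimax strategy: X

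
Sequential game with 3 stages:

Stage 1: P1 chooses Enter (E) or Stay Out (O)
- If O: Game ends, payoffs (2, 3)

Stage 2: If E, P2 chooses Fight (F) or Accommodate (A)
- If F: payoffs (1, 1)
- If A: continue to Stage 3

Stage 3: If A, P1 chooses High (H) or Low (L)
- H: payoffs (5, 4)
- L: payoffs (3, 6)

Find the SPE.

SPE: (E, A, H); Outcome (5, 4)

Work:
Stage 3: P1 chooses H (5 vs 3)
Stage 2: P2: F->1, A->4 (anticipating H). Choose A
Stage 1: P1: O->2, E->5 (anticipating A, H). Choose E
SPE path: E -> A -> H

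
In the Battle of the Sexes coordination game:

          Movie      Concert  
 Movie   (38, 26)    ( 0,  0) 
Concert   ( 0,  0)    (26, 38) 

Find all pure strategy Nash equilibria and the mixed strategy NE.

Pure NE: (Movie, Movie) and (Concert, Concert); Mixed NE: p = 0.5938, q = 0.4062

Work:
Check pure NE:
(Movie, Movie): (38, 26) - no unilateral deviation beneficial
(Concert, Concert): (26, 38) - no unilateral deviation beneficial
Mixed NE: P1 plays Movie with p = 0.5938, P2 plays Movie with q = 0.4062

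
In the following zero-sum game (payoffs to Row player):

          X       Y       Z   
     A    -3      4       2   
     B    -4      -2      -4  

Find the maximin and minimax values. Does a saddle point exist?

Maximin = -3, Minimax = -3, Saddle: True

Work:
Row minimums: [-3, -4] → maximin = -3
Column maximums: [-3, 4, 2] → minimax = -3
Saddle point exists! Game value = -3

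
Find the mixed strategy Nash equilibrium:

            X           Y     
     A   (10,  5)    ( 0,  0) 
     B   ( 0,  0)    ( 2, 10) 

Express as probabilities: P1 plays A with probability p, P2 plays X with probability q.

p = 0.6667, q = 0.1667

Work:
Find probabilities that make opponent indifferent:
P2 chooses q to make P1 indifferent between A and B
P1 chooses p to make P2 indifferent between X and Y
Mixed NE: P1 plays (A: 0.6667, B: 0.3333), P2 plays (X: 0.1667, Y: 0.8333)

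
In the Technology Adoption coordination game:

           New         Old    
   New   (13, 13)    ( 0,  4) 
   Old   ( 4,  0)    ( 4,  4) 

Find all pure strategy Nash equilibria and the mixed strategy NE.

Pure NE: (New, New) and (Old, Old); Mixed NE: p = 0.3077, q = 0.3077

Work:
Check pure NE:
(New, New): (13, 13) - no unilateral deviation beneficial
(Old, Old): (4, 4) - no unilateral deviation beneficial
Mixed NE: P1 plays New with p = 0.3077, P2 plays New with q = 0.3077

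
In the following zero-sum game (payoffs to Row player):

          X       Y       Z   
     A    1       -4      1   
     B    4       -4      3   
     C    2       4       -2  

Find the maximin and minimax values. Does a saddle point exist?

Maximin = -2, Minimax = 3, Saddle: False

Work:
Row minimums: [-4, -4, -2] → maximin = -2
Column maximums: [4, 4, 3] → minimax = 3
No saddle point (maximin ≠ minimax). Mixed strategy needed.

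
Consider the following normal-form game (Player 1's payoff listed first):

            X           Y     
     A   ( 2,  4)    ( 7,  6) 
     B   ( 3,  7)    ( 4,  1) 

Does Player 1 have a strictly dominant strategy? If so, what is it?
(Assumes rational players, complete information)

No strictly dominant strategy exists for Player 1

Work:
A strategy strictly dominates another if it gives a strictly higher payoff against every opponent action. Compare each pair of P1's strategies column-by-column:
  A vs B: [2 vs 3, 7 vs 4] → A does not strictly dominate B (column X: 2 ≤ 3)
  B vs A: [3 vs 2, 4 vs 7] → B does not strictly dominate A (column Y: 4 ≤ 7)
No single strategy strictly dominates all others → no strictly dominant strategy.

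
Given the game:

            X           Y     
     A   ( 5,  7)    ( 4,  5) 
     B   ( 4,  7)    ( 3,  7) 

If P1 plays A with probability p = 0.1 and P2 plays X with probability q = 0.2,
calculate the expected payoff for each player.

E[P1] = 3.3, E[P2] = 6.84

Work:
E[P1] = p·q·π₁(A,X) + p·(1-q)·π₁(A,Y) + (1-p)·q·π₁(B,X) + (1-p)·(1-q)·π₁(B,Y)
= 0.1·0.2·5 + 0.1·0.8·4 + 0.9·0.2·4 + 0.9·0.8·3
= 3.3

E[P2] = 6.84 (similar calculation)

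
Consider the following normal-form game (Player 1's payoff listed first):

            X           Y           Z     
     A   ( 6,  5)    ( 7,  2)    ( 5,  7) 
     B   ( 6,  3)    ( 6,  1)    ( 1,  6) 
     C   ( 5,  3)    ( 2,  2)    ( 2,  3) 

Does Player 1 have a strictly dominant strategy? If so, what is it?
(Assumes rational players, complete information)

No strictly dominant strategy exists for Player 1

Work:
A strategy strictly dominates another if it gives a strictly higher payoff against every opponent action. Compare each pair of P1's strategies column-by-column:
  A vs B: [6 vs 6, 7 vs 6, 5 vs 1] → A does not strictly dominate B (column X: 6 ≤ 6)
  A vs C: [6 vs 5, 7 vs 2, 5 vs 2] → A strictly dominates C
  B vs A: [6 vs 6, 6 vs 7, 1 vs 5] → B does not strictly dominate A (column X: 6 ≤ 6)
  B vs C: [6 vs 5, 6 vs 2, 1 vs 2] → B does not strictly dominate C (column Z: 1 ≤ 2)
  C vs A: [5 vs 6, 2 vs 7, 2 vs 5] → C does not strictly dominate A (column X: 5 ≤ 6)
  C vs B: [5 vs 6, 2 vs 6, 2 vs 1] → C does not strictly dominate B (column X: 5 ≤ 6)
No single strategy strictly dominates all others → no strictly dominant strategy.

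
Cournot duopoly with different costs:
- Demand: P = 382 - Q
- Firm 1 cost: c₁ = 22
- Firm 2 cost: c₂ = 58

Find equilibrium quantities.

q₁* = 132.0, q₂* = 96.0

Work:
Reaction: q₁ = (382 - 22 - q₂)/2
Reaction: q₂ = (382 - 58 - q₁)/2
Solve simultaneously:
q₁* = (382 - 2×22 + 58)/3 = 132.0
q₂* = (382 - 2×58 + 22)/3 = 96.0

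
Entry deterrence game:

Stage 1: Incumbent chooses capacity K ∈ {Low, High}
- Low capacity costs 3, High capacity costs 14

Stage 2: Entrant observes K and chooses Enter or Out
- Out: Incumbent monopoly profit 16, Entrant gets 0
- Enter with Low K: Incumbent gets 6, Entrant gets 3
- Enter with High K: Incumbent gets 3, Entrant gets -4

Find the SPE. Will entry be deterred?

SPE: (Low, Enter|Low, Out|High); Entry not deterred. Incumbent net profit = 3, Entrant gets 3

Work:
After Low K: Entrant enters (3 > 0)
After High K: Entrant stays out (-4 < 0)
Incumbent: Low → 6−3=3, High → 16−14=2
Incumbent chooses Low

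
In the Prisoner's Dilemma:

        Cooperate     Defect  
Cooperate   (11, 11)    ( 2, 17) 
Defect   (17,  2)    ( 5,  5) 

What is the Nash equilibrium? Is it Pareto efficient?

(Defect, Defect) is NE; not Pareto efficient

Work:
Defect dominates Cooperate for both players:
If P2 cooperates: Defect (17) > Cooperate (11)
If P2 defects: Defect (5) > Cooperate (2)
NE: (Defect, Defect) with payoff (5, 5)
But (Cooperate, Cooperate) = (11, 11) Pareto dominates (5, 5)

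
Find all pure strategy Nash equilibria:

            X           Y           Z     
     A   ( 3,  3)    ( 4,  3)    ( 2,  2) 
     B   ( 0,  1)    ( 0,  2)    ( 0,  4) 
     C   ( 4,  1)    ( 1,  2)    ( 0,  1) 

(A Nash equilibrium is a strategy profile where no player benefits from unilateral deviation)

Nash equilibrium: (A, Y)

Work:
Best responses:
  P1 vs X: payoffs [3, 0, 4] → best response C (payoff 4)
  P1 vs Y: payoffs [4, 0, 1] → best response A (payoff 4)
  P1 vs Z: payoffs [2, 0, 0] → best response A (payoff 2)
  P2 vs A: payoffs [3, 3, 2] → best response X/Y (payoff 3)
  P2 vs B: payoffs [1, 2, 4] → best response Z (payoff 4)
  P2 vs C: payoffs [1, 2, 1] → best response Y (payoff 2)
Mutual best responses: (A,Y) → Nash equilibria.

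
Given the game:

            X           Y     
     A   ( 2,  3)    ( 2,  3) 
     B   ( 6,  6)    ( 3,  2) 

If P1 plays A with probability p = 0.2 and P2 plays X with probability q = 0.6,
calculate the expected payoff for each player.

E[P1] = 4.24, E[P2] = 4.12

Work:
E[P1] = p·q·π₁(A,X) + p·(1-q)·π₁(A,Y) + (1-p)·q·π₁(B,X) + (1-p)·(1-q)·π₁(B,Y)
= 0.2·0.6·2 + 0.2·0.4·2 + 0.8·0.6·6 + 0.8·0.4·3
= 4.24

E[P2] = 4.12 (similar calculation)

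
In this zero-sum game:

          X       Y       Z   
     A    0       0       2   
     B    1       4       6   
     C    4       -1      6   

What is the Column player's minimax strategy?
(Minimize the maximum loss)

Column should play X or Y (all achieve the minimum), value = 4

Work:
Column player minimizes Row's maximum payoff:
Column X: max payoff to Row = 4
Column Y: max payoff to Row = 4
Column Z: max payoff to Row = 6
Minimum is 4, achieved by columns X, Y (tied).
Each of X or Y is a minimax strategy.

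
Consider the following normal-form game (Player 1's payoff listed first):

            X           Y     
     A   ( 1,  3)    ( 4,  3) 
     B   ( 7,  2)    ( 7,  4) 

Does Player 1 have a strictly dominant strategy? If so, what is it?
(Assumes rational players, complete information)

Yes, Player 1's strictly dominant strategy is B

Work:
A strategy strictly dominates another if it gives a strictly higher payoff against every opponent action. Compare each pair of P1's strategies column-by-column:
  A vs B: [1 vs 7, 4 vs 7] → A does not strictly dominate B (column X: 1 ≤ 7)
  B vs A: [7 vs 1, 7 vs 4] → B strictly dominates A
B strictly dominates every other strategy → strictly dominant.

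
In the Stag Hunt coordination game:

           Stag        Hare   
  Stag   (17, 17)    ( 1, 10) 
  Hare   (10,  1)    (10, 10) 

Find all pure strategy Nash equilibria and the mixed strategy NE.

Pure NE: (Stag, Stag) and (Hare, Hare); Mixed NE: p = 0.5625, q = 0.5625

Work:
Check pure NE:
(Stag, Stag): (17, 17) - no unilateral deviation beneficial
(Hare, Hare): (10, 10) - no unilateral deviation beneficial
Mixed NE: P1 plays Stag with p = 0.5625, P2 plays Stag with q = 0.5625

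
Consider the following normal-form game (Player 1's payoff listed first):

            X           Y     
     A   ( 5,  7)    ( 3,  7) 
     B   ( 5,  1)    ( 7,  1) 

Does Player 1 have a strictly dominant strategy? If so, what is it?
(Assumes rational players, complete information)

No strictly dominant strategy exists for Player 1

Work:
A strategy strictly dominates another if it gives a strictly higher payoff against every opponent action. Compare each pair of P1's strategies column-by-column:
  A vs B: [5 vs 5, 3 vs 7] → A does not strictly dominate B (column X: 5 ≤ 5)
  B vs A: [5 vs 5, 7 vs 3] → B does not strictly dominate A (column X: 5 ≤ 5)
No single strategy strictly dominates all others → no strictly dominant strategy.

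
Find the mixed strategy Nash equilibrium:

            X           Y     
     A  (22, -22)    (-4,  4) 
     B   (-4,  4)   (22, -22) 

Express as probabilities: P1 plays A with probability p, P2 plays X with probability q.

p = 0.5, q = 0.5

Work:
Find probabilities that make opponent indifferent:
P2 chooses q to make P1 indifferent between A and B
P1 chooses p to make P2 indifferent between X and Y
Mixed NE: P1 plays (A: 0.5, B: 0.5), P2 plays (X: 0.5, Y: 0.5)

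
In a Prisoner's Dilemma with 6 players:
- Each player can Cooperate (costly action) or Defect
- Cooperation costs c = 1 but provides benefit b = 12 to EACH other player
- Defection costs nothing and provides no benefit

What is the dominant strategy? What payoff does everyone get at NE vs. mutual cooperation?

Dominant: Defect; NE payoff = 0; Coop payoff = 59

Work:
Defect dominates (saves cost c = 1, benefit to others is external)
NE: All defect → everyone gets 0
If all cooperate: each receives (5)×12 - 1 = 59
Social dilemma: 59 > 0 but NE gives 0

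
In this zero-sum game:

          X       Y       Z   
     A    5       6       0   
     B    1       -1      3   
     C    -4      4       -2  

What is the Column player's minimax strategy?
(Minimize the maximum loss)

Column should play Z, value = 3

Work:
Column player minimizes Row's maximum payoff:
Column X: max payoff to Row = 5
Column Y: max payoff to Row = 6
Column Z: max payoff to Row = 3
Minimum is 3, achieved by column Z.
Minimax strategy: Z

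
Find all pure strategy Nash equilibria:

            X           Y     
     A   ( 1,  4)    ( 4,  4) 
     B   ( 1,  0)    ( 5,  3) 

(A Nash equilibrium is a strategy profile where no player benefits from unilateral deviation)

Nash equilibrium: (A, X), (B, Y)

Work:
Best responses:
  P1 vs X: payoffs [1, 1] → best response A/B (payoff 1)
  P1 vs Y: payoffs [4, 5] → best response B (payoff 5)
  P2 vs A: payoffs [4, 4] → best response X/Y (payoff 4)
  P2 vs B: payoffs [0, 3] → best response Y (payoff 3)
Mutual best responses: (A,X), (B,Y) → Nash equilibria.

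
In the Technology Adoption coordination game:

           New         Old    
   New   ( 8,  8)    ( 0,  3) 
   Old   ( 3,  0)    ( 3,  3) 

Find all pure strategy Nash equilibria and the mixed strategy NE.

Pure NE: (New, New) and (Old, Old); Mixed NE: p = 0.375, q = 0.375

Work:
Check pure NE:
(New, New): (8, 8) - no unilateral deviation beneficial
(Old, Old): (3, 3) - no unilateral deviation beneficial
Mixed NE: P1 plays New with p = 0.375, P2 plays New with q = 0.375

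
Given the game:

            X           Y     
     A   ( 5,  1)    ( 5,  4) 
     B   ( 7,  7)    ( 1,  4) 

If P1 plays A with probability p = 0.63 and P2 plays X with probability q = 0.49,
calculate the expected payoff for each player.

E[P1] = 4.6078, E[P2] = 3.6178

Work:
E[P1] = p·q·π₁(A,X) + p·(1-q)·π₁(A,Y) + (1-p)·q·π₁(B,X) + (1-p)·(1-q)·π₁(B,Y)
= 0.63·0.49·5 + 0.63·0.51·5 + 0.37·0.49·7 + 0.37·0.51·1
= 4.6078

E[P2] = 3.6178 (similar calculation)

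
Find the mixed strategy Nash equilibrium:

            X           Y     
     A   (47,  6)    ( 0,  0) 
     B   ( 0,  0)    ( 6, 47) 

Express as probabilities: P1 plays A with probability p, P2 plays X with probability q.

p = 0.8868, q = 0.1132

Work:
Find probabilities that make opponent indifferent:
P2 chooses q to make P1 indifferent between A and B
P1 chooses p to make P2 indifferent between X and Y
Mixed NE: P1 plays (A: 0.8868, B: 0.1132), P2 plays (X: 0.1132, Y: 0.8868)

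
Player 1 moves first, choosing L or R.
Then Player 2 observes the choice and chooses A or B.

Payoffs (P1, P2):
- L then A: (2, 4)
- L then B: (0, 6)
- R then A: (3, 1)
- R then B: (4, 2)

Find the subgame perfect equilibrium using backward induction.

P1 plays R, P2 plays B after L and B after R; Payoff (4, 2)

Work:
Backward induction:
After L: P2 chooses B → P1 gets 0
After R: P2 chooses B → P1 gets 4
P1 chooses R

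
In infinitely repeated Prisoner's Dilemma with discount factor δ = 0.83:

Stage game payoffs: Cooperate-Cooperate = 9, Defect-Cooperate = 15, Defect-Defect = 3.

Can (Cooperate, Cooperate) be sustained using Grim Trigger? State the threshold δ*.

δ* = 0.5; since δ = 0.83 ≥ 0.5, cooperation can be sustained

Work:
For Grim Trigger:
Cooperate forever: 9/(1-δ)
Defect then punished: 15 + 3·δ/(1-δ)
Need: 9/(1-δ) ≥ 15 + 3·δ/(1-δ)
Solving: δ ≥ (T-R)/(T-P) = (15-9)/(15-3) = 0.5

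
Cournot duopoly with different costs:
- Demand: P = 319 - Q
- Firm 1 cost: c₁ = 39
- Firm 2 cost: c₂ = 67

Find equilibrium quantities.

q₁* = 102.67, q₂* = 74.67

Work:
Reaction: q₁ = (319 - 39 - q₂)/2
Reaction: q₂ = (319 - 67 - q₁)/2
Solve simultaneously:
q₁* = (319 - 2×39 + 67)/3 = 102.67
q₂* = (319 - 2×67 + 39)/3 = 74.67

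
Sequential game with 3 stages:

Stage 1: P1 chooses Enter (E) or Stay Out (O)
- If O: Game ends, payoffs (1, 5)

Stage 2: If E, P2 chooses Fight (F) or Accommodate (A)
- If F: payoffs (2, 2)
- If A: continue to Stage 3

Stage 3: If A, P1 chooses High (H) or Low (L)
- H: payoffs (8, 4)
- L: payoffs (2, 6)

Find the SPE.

SPE: (E, A, H); Outcome (8, 4)

Work:
Stage 3: P1 chooses H (8 vs 2)
Stage 2: P2: F->2, A->4 (anticipating H). Choose A
Stage 1: P1: O->1, E->8 (anticipating A, H). Choose E
SPE path: E -> A -> H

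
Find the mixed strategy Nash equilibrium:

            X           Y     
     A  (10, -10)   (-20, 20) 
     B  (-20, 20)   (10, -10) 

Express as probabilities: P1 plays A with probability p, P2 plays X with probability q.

p = 0.5, q = 0.5

Work:
Find probabilities that make opponent indifferent:
P2 chooses q to make P1 indifferent between A and B
P1 chooses p to make P2 indifferent between X and Y
Mixed NE: P1 plays (A: 0.5, B: 0.5), P2 plays (X: 0.5, Y: 0.5)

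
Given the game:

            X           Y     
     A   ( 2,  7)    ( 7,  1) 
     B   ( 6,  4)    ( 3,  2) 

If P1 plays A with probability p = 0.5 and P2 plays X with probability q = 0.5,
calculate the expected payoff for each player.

E[P1] = 4.5, E[P2] = 3.5

Work:
E[P1] = p·q·π₁(A,X) + p·(1-q)·π₁(A,Y) + (1-p)·q·π₁(B,X) + (1-p)·(1-q)·π₁(B,Y)
= 0.5·0.5·2 + 0.5·0.5·7 + 0.5·0.5·6 + 0.5·0.5·3
= 4.5

E[P2] = 3.5 (similar calculation)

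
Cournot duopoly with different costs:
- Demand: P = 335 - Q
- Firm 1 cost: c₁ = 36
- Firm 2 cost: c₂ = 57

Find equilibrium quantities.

q₁* = 106.67, q₂* = 85.67

Work:
Reaction: q₁ = (335 - 36 - q₂)/2
Reaction: q₂ = (335 - 57 - q₁)/2
Solve simultaneously:
q₁* = (335 - 2×36 + 57)/3 = 106.67
q₂* = (335 - 2×57 + 36)/3 = 85.67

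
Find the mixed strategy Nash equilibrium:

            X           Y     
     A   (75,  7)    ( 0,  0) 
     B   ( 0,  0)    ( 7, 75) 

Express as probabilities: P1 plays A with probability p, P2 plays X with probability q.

p = 0.9146, q = 0.0854

Work:
Find probabilities that make opponent indifferent:
P2 chooses q to make P1 indifferent between A and B
P1 chooses p to make P2 indifferent between X and Y
Mixed NE: P1 plays (A: 0.9146, B: 0.0854), P2 plays (X: 0.0854, Y: 0.9146)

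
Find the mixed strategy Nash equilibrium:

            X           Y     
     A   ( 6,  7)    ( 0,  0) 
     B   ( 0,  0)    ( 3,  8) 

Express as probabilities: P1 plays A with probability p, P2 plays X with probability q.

p = 0.5333, q = 0.3333

Work:
Find probabilities that make opponent indifferent:
P2 chooses q to make P1 indifferent between A and B
P1 chooses p to make P2 indifferent between X and Y
Mixed NE: P1 plays (A: 0.5333, B: 0.4667), P2 plays (X: 0.3333, Y: 0.6667)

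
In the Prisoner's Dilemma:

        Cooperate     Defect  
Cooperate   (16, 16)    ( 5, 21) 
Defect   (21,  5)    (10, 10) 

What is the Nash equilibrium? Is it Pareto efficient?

(Defect, Defect) is NE; not Pareto efficient

Work:
Defect dominates Cooperate for both players:
If P2 cooperates: Defect (21) > Cooperate (16)
If P2 defects: Defect (10) > Cooperate (5)
NE: (Defect, Defect) with payoff (10, 10)
But (Cooperate, Cooperate) = (16, 16) Pareto dominates (10, 10)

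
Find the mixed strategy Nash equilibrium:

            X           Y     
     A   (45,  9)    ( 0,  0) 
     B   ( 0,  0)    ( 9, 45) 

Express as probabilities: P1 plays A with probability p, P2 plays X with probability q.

p = 0.8333, q = 0.1667

Work:
Find probabilities that make opponent indifferent:
P2 chooses q to make P1 indifferent between A and B
P1 chooses p to make P2 indifferent between X and Y
Mixed NE: P1 plays (A: 0.8333, B: 0.1667), P2 plays (X: 0.1667, Y: 0.8333)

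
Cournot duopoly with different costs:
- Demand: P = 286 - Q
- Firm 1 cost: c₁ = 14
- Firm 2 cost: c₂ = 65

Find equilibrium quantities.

q₁* = 107.67, q₂* = 56.67

Work:
Reaction: q₁ = (286 - 14 - q₂)/2
Reaction: q₂ = (286 - 65 - q₁)/2
Solve simultaneously:
q₁* = (286 - 2×14 + 65)/3 = 107.67
q₂* = (286 - 2×65 + 14)/3 = 56.67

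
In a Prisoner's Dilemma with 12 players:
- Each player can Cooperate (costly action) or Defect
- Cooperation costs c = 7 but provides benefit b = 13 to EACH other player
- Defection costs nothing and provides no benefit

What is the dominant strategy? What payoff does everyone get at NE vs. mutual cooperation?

Dominant: Defect; NE payoff = 0; Coop payoff = 136

Work:
Defect dominates (saves cost c = 7, benefit to others is external)
NE: All defect → everyone gets 0
If all cooperate: each receives (11)×13 - 7 = 136
Social dilemma: 136 > 0 but NE gives 0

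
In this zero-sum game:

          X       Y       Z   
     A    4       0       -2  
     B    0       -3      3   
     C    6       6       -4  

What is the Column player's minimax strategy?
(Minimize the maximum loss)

Column should play Z, value = 3

Work:
Column player minimizes Row's maximum payoff:
Column X: max payoff to Row = 6
Column Y: max payoff to Row = 6
Column Z: max payoff to Row = 3
Minimum is 3, achieved by column Z.
Minimax strategy: Z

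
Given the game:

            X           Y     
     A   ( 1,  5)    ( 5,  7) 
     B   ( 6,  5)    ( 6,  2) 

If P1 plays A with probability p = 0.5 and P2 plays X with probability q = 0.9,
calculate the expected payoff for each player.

E[P1] = 3.7, E[P2] = 4.95

Work:
E[P1] = p·q·π₁(A,X) + p·(1-q)·π₁(A,Y) + (1-p)·q·π₁(B,X) + (1-p)·(1-q)·π₁(B,Y)
= 0.5·0.9·1 + 0.5·0.1·5 + 0.5·0.9·6 + 0.5·0.1·6
= 3.7

E[P2] = 4.95 (similar calculation)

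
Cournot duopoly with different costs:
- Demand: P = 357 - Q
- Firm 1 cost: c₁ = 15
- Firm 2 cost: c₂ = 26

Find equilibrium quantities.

q₁* = 117.67, q₂* = 106.67

Work:
Reaction: q₁ = (357 - 15 - q₂)/2
Reaction: q₂ = (357 - 26 - q₁)/2
Solve simultaneously:
q₁* = (357 - 2×15 + 26)/3 = 117.67
q₂* = (357 - 2×26 + 15)/3 = 106.67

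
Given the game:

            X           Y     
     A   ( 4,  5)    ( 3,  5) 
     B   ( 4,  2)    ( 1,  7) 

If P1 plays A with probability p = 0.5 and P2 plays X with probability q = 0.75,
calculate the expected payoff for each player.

E[P1] = 3.5, E[P2] = 4.125

Work:
E[P1] = p·q·π₁(A,X) + p·(1-q)·π₁(A,Y) + (1-p)·q·π₁(B,X) + (1-p)·(1-q)·π₁(B,Y)
= 0.5·0.75·4 + 0.5·0.25·3 + 0.5·0.75·4 + 0.5·0.25·1
= 3.5

E[P2] = 4.125 (similar calculation)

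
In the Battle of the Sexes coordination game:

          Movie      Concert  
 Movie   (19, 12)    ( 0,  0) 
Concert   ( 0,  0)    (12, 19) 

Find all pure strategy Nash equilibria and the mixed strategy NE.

Pure NE: (Movie, Movie) and (Concert, Concert); Mixed NE: p = 0.6129, q = 0.3871

Work:
Check pure NE:
(Movie, Movie): (19, 12) - no unilateral deviation beneficial
(Concert, Concert): (12, 19) - no unilateral deviation beneficial
Mixed NE: P1 plays Movie with p = 0.6129, P2 plays Movie with q = 0.3871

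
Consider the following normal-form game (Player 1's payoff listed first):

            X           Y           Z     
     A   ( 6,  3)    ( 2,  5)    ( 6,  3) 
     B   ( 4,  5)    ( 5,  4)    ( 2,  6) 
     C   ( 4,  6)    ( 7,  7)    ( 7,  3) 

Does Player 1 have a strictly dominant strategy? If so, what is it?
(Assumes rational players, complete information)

No strictly dominant strategy exists for Player 1

Work:
A strategy strictly dominates another if it gives a strictly higher payoff against every opponent action. Compare each pair of P1's strategies column-by-column:
  A vs B: [6 vs 4, 2 vs 5, 6 vs 2] → A does not strictly dominate B (column Y: 2 ≤ 5)
  A vs C: [6 vs 4, 2 vs 7, 6 vs 7] → A does not strictly dominate C (column Y: 2 ≤ 7)
  B vs A: [4 vs 6, 5 vs 2, 2 vs 6] → B does not strictly dominate A (column X: 4 ≤ 6)
  B vs C: [4 vs 4, 5 vs 7, 2 vs 7] → B does not strictly dominate C (column X: 4 ≤ 4)
  C vs A: [4 vs 6, 7 vs 2, 7 vs 6] → C does not strictly dominate A (column X: 4 ≤ 6)
  C vs B: [4 vs 4, 7 vs 5, 7 vs 2] → C does not strictly dominate B (column X: 4 ≤ 4)
No single strategy strictly dominates all others → no strictly dominant strategy.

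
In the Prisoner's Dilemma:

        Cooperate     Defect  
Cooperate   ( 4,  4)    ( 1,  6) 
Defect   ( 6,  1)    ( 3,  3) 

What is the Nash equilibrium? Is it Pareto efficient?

(Defect, Defect) is NE; not Pareto efficient

Work:
Defect dominates Cooperate for both players:
If P2 cooperates: Defect (6) > Cooperate (4)
If P2 defects: Defect (3) > Cooperate (1)
NE: (Defect, Defect) with payoff (3, 3)
But (Cooperate, Cooperate) = (4, 4) Pareto dominates (3, 3)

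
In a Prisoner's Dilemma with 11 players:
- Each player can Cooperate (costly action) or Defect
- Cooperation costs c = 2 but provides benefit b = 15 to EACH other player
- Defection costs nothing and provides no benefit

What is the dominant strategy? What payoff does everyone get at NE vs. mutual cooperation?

Dominant: Defect; NE payoff = 0; Coop payoff = 148

Work:
Defect dominates (saves cost c = 2, benefit to others is external)
NE: All defect → everyone gets 0
If all cooperate: each receives (10)×15 - 2 = 148
Social dilemma: 148 > 0 but NE gives 0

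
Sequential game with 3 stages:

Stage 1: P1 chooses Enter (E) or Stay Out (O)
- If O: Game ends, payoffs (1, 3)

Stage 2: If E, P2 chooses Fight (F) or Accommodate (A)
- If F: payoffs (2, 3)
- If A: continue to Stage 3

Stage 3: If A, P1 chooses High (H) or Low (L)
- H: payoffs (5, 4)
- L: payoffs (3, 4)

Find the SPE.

SPE: (E, A, H); Outcome (5, 4)

Work:
Stage 3: P1 chooses H (5 vs 3)
Stage 2: P2: F->3, A->4 (anticipating H). Choose A
Stage 1: P1: O->1, E->5 (anticipating A, H). Choose E
SPE path: E -> A -> H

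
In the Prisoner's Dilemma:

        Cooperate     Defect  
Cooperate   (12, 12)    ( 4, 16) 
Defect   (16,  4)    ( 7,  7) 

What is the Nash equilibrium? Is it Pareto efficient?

(Defect, Defect) is NE; not Pareto efficient

Work:
Defect dominates Cooperate for both players:
If P2 cooperates: Defect (16) > Cooperate (12)
If P2 defects: Defect (7) > Cooperate (4)
NE: (Defect, Defect) with payoff (7, 7)
But (Cooperate, Cooperate) = (12, 12) Pareto dominates (7, 7)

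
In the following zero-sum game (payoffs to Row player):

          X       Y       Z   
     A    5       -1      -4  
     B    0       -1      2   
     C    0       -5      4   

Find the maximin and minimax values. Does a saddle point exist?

Maximin = -1, Minimax = -1, Saddle: True

Work:
Row minimums: [-4, -1, -5] → maximin = -1
Column maximums: [5, -1, 4] → minimax = -1
Saddle point exists! Game value = -1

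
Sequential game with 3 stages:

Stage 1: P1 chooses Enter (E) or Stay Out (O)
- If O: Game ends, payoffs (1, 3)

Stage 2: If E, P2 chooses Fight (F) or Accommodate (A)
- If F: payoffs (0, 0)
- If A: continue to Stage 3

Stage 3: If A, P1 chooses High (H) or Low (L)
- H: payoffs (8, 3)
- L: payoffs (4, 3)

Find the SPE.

SPE: (E, A, H); Outcome (8, 3)

Work:
Stage 3: P1 chooses H (8 vs 4)
Stage 2: P2: F->0, A->3 (anticipating H). Choose A
Stage 1: P1: O->1, E->8 (anticipating A, H). Choose E
SPE path: E -> A -> H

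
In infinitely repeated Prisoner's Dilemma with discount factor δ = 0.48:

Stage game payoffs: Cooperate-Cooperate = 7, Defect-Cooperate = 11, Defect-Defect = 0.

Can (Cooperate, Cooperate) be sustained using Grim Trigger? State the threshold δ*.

δ* = 0.3636; since δ = 0.48 ≥ 0.3636, cooperation can be sustained

Work:
For Grim Trigger:
Cooperate forever: 7/(1-δ)
Defect then punished: 11 + 0·δ/(1-δ)
Need: 7/(1-δ) ≥ 11 + 0·δ/(1-δ)
Solving: δ ≥ (T-R)/(T-P) = (11-7)/(11-0) = 0.3636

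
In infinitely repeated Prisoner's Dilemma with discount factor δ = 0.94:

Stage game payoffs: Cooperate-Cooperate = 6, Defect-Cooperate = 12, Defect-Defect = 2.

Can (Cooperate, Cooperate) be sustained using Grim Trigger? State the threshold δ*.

δ* = 0.6; since δ = 0.94 ≥ 0.6, cooperation can be sustained

Work:
For Grim Trigger:
Cooperate forever: 6/(1-δ)
Defect then punished: 12 + 2·δ/(1-δ)
Need: 6/(1-δ) ≥ 12 + 2·δ/(1-δ)
Solving: δ ≥ (T-R)/(T-P) = (12-6)/(12-2) = 0.6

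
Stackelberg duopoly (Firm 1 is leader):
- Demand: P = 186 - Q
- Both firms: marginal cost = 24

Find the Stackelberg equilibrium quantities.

q₁* (leader) = 81.0, q₂* (follower) = 40.5

Work:
Follower's reaction: q₂ = (a - c - q₁)/2
Leader substitutes: π₁ = q₁·(a - q₁ - (a-c-q₁)/2 - c)
FOC: q₁* = (186 - 24)/2 = 81.00
Then: q₂* = (186 - 24 - 81.0)/2 = 40.50
Leader has first-mover advantage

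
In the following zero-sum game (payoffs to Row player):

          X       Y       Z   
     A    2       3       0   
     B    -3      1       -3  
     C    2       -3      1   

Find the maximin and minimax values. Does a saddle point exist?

Maximin = 0, Minimax = 1, Saddle: False

Work:
Row minimums: [0, -3, -3] → maximin = 0
Column maximums: [2, 3, 1] → minimax = 1
No saddle point (maximin ≠ minimax). Mixed strategy needed.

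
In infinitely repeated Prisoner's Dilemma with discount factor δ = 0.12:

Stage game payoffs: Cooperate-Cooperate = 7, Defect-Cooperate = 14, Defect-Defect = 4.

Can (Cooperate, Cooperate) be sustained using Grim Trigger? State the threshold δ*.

δ* = 0.7; since δ = 0.12 < 0.7, cooperation cannot be sustained

Work:
For Grim Trigger:
Cooperate forever: 7/(1-δ)
Defect then punished: 14 + 4·δ/(1-δ)
Need: 7/(1-δ) ≥ 14 + 4·δ/(1-δ)
Solving: δ ≥ (T-R)/(T-P) = (14-7)/(14-4) = 0.7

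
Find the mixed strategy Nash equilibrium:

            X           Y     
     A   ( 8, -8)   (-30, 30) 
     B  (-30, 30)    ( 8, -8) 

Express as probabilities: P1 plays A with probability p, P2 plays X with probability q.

p = 0.5, q = 0.5

Work:
Find probabilities that make opponent indifferent:
P2 chooses q to make P1 indifferent between A and B
P1 chooses p to make P2 indifferent between X and Y
Mixed NE: P1 plays (A: 0.5, B: 0.5), P2 plays (X: 0.5, Y: 0.5)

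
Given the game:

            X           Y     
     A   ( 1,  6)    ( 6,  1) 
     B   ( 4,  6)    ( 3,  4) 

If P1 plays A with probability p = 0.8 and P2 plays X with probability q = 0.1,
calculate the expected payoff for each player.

E[P1] = 5.02, E[P2] = 2.04

Work:
E[P1] = p·q·π₁(A,X) + p·(1-q)·π₁(A,Y) + (1-p)·q·π₁(B,X) + (1-p)·(1-q)·π₁(B,Y)
= 0.8·0.1·1 + 0.8·0.9·6 + 0.2·0.1·4 + 0.2·0.9·3
= 5.02

E[P2] = 2.04 (similar calculation)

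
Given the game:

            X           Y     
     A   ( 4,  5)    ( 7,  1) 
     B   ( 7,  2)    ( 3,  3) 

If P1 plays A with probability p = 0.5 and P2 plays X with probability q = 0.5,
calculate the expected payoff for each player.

E[P1] = 5.25, E[P2] = 2.75

Work:
E[P1] = p·q·π₁(A,X) + p·(1-q)·π₁(A,Y) + (1-p)·q·π₁(B,X) + (1-p)·(1-q)·π₁(B,Y)
= 0.5·0.5·4 + 0.5·0.5·7 + 0.5·0.5·7 + 0.5·0.5·3
= 5.25

E[P2] = 2.75 (similar calculation)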